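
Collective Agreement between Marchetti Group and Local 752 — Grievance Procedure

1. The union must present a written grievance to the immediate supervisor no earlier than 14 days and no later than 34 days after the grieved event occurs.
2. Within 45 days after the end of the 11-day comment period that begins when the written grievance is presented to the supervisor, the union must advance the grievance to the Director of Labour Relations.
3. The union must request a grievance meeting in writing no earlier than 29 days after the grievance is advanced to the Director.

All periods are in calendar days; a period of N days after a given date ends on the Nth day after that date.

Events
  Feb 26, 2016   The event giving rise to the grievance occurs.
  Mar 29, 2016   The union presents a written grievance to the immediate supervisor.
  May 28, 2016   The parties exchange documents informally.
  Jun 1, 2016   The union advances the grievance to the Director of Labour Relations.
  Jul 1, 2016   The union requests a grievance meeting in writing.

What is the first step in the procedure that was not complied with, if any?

Step 2

(1) the permitted window runs from Feb 26, 2016 + 14 = Mar 11, 2016 to Feb 26, 2016 + 34 = Mar 31, 2016; Mar 29, 2016 falls inside that range.
(2) due by Apr 9, 2016 + 45 days = May 24, 2016; done Jun 1, 2016 — 8 days late.
The analysis stops there.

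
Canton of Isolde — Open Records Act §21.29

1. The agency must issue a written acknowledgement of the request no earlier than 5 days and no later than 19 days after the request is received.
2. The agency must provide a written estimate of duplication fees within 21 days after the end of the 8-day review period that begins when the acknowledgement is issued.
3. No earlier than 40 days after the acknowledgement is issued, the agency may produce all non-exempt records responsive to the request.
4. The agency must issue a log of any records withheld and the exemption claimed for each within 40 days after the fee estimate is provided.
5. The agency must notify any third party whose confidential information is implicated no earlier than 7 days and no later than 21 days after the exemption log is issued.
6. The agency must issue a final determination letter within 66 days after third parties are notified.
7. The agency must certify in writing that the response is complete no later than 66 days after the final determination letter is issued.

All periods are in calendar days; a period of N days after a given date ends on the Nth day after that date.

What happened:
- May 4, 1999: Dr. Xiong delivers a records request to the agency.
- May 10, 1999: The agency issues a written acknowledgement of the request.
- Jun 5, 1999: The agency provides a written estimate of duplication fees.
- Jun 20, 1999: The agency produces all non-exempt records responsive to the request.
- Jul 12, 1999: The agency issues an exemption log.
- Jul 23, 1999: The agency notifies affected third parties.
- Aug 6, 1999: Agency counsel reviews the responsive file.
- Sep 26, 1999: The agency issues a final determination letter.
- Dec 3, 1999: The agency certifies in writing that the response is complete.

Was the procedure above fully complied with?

No

Step 1: the window is 5–19 days after May 4, 1999 (when the request is received), so May 9, 1999 through May 23, 1999; May 10, 1999 falls inside that range.
Step 2: 21 days after May 18, 1999 (end of the 8-day review period, which began when the acknowledgement is issued on May 10, 1999) is Jun 8, 1999; Jun 5, 1999 is within that limit.
Step 3: the earliest permitted date is 40 days after May 10, 1999 (when the acknowledgement is issued), i.e. Jun 19, 1999; done Jun 20, 1999 — permitted.
Step 4: 40 days after Jun 5, 1999 (when the fee estimate is provided) is Jul 15, 1999; completed Jul 12, 1999, before the deadline.
Step 5: the window is 7–21 days after Jul 12, 1999 (when the exemption log is issued), so Jul 19, 1999 through Aug 2, 1999; done Jul 23, 1999, which is between those dates.
Step 6: 66 days after Jul 23, 1999 (when third parties are notified) is Sep 27, 1999; Sep 26, 1999 is within that limit.
Step 7: 66 days after Sep 26, 1999 (when the final determination letter is issued) is Dec 1, 1999; done Dec 3, 1999 — 2 days late.
The procedure was therefore not followed at step 7.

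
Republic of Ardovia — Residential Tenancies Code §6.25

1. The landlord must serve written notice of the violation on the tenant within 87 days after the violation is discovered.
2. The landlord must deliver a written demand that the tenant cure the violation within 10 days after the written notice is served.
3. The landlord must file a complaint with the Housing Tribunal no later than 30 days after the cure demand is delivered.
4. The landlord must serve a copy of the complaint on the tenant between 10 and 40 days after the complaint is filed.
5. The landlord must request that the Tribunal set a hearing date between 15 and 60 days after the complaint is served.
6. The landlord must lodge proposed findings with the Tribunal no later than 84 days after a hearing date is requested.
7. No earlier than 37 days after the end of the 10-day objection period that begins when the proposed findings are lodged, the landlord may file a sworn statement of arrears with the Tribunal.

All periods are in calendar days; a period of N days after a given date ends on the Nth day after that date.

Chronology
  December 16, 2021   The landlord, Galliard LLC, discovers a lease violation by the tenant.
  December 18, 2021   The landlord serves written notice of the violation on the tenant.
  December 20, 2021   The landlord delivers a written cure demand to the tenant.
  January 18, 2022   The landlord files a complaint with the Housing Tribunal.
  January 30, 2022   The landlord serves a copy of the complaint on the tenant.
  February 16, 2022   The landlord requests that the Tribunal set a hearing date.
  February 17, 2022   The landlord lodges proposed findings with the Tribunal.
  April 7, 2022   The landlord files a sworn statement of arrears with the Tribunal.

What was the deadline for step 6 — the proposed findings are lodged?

Step 6 runs from February 16, 2022, when a hearing date is requested. 84 days after February 16, 2022 is May 11, 2022.

May 11, 2022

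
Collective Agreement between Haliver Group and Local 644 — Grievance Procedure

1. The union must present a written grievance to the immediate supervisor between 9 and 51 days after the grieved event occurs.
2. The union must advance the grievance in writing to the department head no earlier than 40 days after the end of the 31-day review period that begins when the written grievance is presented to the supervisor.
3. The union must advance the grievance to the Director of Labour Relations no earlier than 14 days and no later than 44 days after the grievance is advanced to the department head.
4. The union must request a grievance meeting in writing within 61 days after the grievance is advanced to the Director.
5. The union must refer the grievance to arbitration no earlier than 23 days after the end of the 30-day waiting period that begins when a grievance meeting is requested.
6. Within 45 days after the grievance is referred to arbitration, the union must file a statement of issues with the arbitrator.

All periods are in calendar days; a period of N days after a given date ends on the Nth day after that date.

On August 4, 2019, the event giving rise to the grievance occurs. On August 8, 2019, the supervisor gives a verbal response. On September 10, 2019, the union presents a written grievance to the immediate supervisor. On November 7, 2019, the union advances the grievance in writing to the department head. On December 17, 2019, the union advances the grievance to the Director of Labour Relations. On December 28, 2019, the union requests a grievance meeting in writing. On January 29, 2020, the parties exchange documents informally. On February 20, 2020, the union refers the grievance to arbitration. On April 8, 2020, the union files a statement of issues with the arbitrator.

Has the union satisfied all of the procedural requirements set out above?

Step 1 — 9 and 51 days from August 4, 2019 (when the grieved event occurs) are August 13, 2019 and September 24, 2019 respectively; done September 10, 2019, which is between those dates.
Step 2 — must wait 40 days from October 11, 2019 (end of the 31-day review period, which began when the written grievance is presented to the supervisor on September 10, 2019), so not before November 20, 2019; done November 7, 2019 — 13 days too early.
Later steps need not be reached.

No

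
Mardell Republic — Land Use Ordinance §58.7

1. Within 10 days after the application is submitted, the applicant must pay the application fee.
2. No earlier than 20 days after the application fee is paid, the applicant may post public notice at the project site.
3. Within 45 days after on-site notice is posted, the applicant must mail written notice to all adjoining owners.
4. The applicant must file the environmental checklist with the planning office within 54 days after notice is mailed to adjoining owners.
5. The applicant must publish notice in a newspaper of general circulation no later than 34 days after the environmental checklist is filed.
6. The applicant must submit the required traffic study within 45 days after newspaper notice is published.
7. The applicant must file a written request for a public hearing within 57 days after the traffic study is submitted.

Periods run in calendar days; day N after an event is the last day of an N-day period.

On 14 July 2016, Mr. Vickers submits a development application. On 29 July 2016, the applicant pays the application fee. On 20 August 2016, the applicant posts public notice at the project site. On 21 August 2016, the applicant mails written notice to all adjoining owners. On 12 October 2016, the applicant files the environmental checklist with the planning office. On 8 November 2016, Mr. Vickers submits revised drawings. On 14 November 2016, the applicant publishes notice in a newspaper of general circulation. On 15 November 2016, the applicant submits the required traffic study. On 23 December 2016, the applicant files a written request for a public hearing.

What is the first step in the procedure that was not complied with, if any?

Step 1

Step 1: 10 days after 14 July 2016 (when the application is submitted) is 24 July 2016; not done until 29 July 2016, 5 days after the deadline.
Later steps need not be reached.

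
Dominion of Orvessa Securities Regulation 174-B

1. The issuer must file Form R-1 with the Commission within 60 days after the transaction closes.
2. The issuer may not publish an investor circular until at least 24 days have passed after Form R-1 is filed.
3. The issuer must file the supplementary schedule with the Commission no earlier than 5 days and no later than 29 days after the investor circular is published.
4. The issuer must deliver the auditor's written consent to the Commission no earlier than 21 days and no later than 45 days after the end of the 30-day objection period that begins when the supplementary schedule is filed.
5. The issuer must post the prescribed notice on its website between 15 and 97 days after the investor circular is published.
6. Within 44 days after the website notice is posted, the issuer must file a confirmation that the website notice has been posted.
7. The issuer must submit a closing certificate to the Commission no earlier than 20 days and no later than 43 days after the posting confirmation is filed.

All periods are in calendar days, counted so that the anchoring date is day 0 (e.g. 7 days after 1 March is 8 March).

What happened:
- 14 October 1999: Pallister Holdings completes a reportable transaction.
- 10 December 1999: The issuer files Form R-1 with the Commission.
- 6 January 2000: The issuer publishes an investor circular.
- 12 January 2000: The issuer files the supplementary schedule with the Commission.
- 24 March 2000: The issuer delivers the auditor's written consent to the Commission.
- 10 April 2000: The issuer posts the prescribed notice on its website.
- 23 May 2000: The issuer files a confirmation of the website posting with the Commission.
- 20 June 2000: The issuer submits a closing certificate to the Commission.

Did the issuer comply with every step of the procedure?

Yes

Step 1: 60 days after 14 October 1999 (when the transaction closes) is 13 December 1999; done 10 December 1999 — timely.
Step 2: the earliest permitted date is 24 days after 10 December 1999 (when Form R-1 is filed), i.e. 3 January 2000; 6 January 2000 is on or after that date.
Step 3: the window is 5–29 days after 6 January 2000 (when the investor circular is published), so 11 January 2000 through 4 February 2000; done 12 January 2000 — within the window.
Step 4: the window is 21–45 days after 11 February 2000 (end of the 30-day objection period, which began when the supplementary schedule is filed on 12 January 2000), so 3 March 2000 through 27 March 2000; done 24 March 2000 — within the window.
Step 5: the window is 15–97 days after 6 January 2000 (when the investor circular is published), so 21 January 2000 through 12 April 2000; done 10 April 2000 — within the window.
Step 6: 44 days after 10 April 2000 (when the website notice is posted) is 24 May 2000; completed 23 May 2000, before the deadline.
Step 7: the window is 20–43 days after 23 May 2000 (when the posting confirmation is filed), so 12 June 2000 through 5 July 2000; 20 June 2000 falls inside that range.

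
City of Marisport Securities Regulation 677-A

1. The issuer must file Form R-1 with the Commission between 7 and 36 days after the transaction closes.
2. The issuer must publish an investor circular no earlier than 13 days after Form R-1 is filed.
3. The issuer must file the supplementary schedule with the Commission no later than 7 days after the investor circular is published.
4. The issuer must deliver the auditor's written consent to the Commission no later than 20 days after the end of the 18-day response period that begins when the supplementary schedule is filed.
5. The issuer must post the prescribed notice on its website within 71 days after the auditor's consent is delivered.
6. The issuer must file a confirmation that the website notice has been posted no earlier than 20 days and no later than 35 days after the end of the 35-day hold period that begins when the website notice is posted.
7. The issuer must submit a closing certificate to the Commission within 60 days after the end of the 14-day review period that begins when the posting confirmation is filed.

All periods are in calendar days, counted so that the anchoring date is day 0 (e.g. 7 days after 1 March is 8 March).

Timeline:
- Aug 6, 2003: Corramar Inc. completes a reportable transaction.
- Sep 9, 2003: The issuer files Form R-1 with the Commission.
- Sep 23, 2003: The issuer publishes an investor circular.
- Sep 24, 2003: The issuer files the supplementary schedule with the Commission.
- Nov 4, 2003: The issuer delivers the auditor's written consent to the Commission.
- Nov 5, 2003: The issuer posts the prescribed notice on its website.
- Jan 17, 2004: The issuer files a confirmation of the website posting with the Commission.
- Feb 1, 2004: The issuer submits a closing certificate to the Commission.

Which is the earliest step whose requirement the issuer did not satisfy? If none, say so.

(1) the permitted window runs from Aug 6, 2003 + 7 = Aug 13, 2003 to Aug 6, 2003 + 36 = Sep 11, 2003; Sep 9, 2003 falls inside that range.
(2) permitted from Sep 9, 2003 + 13 days = Sep 22, 2003 onward; done Sep 23, 2003 — permitted.
(3) due by Sep 23, 2003 + 7 days = Sep 30, 2003; done Sep 24, 2003 — timely.
(4) due by Oct 12, 2003 + 20 days = Nov 1, 2003; Nov 4, 2003 misses that deadline by 3 days.
The procedure was therefore not followed at step 4.

Step 4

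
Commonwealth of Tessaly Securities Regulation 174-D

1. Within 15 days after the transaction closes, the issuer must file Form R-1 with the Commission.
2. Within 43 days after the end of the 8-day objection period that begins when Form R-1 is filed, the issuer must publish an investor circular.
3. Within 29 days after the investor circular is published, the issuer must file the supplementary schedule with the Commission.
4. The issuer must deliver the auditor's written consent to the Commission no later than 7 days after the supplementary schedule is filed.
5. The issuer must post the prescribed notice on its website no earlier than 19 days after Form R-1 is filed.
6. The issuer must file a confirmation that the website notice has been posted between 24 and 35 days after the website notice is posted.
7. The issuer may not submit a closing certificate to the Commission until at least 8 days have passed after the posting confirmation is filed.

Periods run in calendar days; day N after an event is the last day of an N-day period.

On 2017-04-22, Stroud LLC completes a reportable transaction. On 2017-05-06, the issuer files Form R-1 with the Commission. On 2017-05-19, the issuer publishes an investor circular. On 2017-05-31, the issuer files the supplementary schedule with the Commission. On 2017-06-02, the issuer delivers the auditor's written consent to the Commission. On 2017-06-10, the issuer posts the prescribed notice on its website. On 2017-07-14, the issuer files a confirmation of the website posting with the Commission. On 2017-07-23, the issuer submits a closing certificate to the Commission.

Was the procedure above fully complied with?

Yes

Step 1 — counting 15 days from 2017-04-22 (when the transaction closes) gives a deadline of 2017-05-07; done 2017-05-06 — timely.
Step 2 — counting 43 days from 2017-05-14 (end of the 8-day objection period, which began when Form R-1 is filed on 2017-05-06) gives a deadline of 2017-06-26; completed 2017-05-19, before the deadline.
Step 3 — counting 29 days from 2017-05-19 (when the investor circular is published) gives a deadline of 2017-06-17; completed 2017-05-31, before the deadline.
Step 4 — counting 7 days from 2017-05-31 (when the supplementary schedule is filed) gives a deadline of 2017-06-07; completed 2017-06-02, before the deadline.
Step 5 — must wait 19 days from 2017-05-06 (when Form R-1 is filed), so not before 2017-05-25; 2017-06-10 is on or after that date.
Step 6 — 24 and 35 days from 2017-06-10 (when the website notice is posted) are 2017-07-04 and 2017-07-15 respectively; done 2017-07-14, which is between those dates.
Step 7 — must wait 8 days from 2017-07-14 (when the posting confirmation is filed), so not before 2017-07-22; done 2017-07-23, after the minimum wait.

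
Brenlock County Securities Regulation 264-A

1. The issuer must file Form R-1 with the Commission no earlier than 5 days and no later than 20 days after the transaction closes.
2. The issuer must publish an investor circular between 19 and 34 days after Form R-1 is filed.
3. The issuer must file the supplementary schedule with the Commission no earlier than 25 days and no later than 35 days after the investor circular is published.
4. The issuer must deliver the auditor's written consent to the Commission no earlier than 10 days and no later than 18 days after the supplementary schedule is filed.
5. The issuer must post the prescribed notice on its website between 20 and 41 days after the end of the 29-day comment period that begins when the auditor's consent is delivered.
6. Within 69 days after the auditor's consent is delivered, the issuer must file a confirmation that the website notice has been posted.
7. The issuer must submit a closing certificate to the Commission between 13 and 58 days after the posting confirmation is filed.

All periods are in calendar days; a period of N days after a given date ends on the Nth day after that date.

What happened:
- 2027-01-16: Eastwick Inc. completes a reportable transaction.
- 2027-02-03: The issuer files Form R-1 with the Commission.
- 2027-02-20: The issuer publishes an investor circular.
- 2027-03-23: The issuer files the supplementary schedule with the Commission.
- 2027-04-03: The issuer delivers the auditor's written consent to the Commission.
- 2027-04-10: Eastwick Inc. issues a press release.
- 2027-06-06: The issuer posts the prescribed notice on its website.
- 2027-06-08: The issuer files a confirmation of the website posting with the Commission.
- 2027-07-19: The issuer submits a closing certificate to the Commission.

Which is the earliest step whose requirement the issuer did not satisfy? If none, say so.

Step 1: the window is 5–20 days after 2027-01-16 (when the transaction closes), so 2027-01-21 through 2027-02-05; 2027-02-03 falls inside that range.
Step 2: the window is 19–34 days after 2027-02-03 (when Form R-1 is filed), so 2027-02-22 through 2027-03-09; 2027-02-20 is 2 days too early.
No need to go further; step 2 was not satisfied.

Step 2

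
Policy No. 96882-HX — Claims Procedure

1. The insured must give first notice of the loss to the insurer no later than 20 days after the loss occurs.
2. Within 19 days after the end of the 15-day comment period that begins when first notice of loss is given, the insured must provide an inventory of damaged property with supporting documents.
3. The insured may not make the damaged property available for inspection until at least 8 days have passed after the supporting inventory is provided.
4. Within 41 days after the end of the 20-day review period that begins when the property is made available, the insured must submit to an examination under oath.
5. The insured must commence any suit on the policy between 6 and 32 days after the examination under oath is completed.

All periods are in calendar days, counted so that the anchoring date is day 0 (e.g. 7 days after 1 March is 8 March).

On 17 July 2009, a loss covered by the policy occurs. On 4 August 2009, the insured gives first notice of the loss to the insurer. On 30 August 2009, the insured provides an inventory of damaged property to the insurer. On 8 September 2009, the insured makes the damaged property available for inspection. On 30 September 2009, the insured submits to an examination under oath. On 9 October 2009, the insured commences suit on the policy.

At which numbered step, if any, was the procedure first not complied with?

None — every step was satisfied

Step 1 — counting 20 days from 17 July 2009 (when the loss occurs) gives a deadline of 6 August 2009; 4 August 2009 is within that limit.
Step 2 — counting 19 days from 19 August 2009 (end of the 15-day comment period, which began when first notice of loss is given on 4 August 2009) gives a deadline of 7 September 2009; completed 30 August 2009, before the deadline.
Step 3 — must wait 8 days from 30 August 2009 (when the supporting inventory is provided), so not before 7 September 2009; done 8 September 2009, after the minimum wait.
Step 4 — counting 41 days from 28 September 2009 (end of the 20-day review period, which began when the property is made available on 8 September 2009) gives a deadline of 8 November 2009; completed 30 September 2009, before the deadline.
Step 5 — 6 and 32 days from 30 September 2009 (when the examination under oath is completed) are 6 October 2009 and 1 November 2009 respectively; done 9 October 2009, which is between those dates.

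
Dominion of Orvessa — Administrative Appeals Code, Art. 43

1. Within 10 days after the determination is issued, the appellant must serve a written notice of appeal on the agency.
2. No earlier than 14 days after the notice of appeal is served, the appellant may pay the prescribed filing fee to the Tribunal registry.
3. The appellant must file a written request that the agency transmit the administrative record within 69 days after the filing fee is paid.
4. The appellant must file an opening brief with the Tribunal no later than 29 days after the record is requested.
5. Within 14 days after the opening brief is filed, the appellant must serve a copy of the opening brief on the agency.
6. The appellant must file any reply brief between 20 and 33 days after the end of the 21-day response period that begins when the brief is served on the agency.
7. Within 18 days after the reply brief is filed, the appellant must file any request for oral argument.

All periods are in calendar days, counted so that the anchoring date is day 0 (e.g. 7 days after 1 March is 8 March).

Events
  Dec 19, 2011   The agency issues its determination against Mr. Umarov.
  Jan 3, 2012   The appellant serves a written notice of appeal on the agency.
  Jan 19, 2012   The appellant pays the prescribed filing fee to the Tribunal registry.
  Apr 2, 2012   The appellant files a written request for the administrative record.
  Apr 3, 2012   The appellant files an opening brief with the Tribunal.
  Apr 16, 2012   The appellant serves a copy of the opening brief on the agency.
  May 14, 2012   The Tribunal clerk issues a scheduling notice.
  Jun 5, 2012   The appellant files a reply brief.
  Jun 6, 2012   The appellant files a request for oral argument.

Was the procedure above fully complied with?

Step 1: 10 days after Dec 19, 2011 (when the determination is issued) is Dec 29, 2011; not done until Jan 3, 2012, 5 days after the deadline.

No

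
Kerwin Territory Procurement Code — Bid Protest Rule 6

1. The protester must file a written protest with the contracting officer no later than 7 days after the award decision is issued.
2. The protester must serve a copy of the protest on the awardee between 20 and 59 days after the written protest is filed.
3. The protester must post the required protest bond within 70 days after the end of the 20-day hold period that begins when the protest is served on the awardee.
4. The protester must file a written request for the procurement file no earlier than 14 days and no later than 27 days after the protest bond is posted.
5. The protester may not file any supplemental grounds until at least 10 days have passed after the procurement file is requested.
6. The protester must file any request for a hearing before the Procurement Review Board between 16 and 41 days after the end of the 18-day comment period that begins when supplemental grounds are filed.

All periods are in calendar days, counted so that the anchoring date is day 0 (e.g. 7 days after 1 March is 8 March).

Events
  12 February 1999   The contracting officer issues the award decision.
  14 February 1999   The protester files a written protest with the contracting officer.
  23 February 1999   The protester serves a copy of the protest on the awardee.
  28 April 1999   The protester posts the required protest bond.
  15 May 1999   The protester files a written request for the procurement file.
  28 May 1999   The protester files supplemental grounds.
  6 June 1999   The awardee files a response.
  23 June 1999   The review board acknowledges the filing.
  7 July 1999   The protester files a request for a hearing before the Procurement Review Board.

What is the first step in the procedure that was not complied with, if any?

Step 2

Step 1 — counting 7 days from 12 February 1999 (when the award decision is issued) gives a deadline of 19 February 1999; 14 February 1999 is within that limit.
Step 2 — 20 and 59 days from 14 February 1999 (when the written protest is filed) are 6 March 1999 and 14 April 1999 respectively; 23 February 1999 is 11 days too early.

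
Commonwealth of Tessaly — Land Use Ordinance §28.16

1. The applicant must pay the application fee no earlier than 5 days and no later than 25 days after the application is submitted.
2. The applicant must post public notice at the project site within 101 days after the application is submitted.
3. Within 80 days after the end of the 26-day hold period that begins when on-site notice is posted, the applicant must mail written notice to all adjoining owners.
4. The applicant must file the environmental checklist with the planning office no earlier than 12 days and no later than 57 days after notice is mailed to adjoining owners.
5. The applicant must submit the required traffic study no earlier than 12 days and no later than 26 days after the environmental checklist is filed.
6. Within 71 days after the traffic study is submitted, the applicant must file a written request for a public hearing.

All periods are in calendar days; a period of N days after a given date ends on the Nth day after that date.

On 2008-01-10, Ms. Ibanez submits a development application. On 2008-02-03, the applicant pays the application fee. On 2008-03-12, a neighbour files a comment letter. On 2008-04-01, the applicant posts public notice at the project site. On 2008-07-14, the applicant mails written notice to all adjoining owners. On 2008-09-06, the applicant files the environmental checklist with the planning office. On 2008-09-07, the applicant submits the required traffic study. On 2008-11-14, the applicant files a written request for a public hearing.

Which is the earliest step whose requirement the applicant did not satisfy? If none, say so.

Step 5

Step 1 — 5 and 25 days from 2008-01-10 (when the application is submitted) are 2008-01-15 and 2008-02-04 respectively; done 2008-02-03 — within the window.
Step 2 — counting 101 days from 2008-01-10 (when the application is submitted) gives a deadline of 2008-04-20; 2008-04-01 is within that limit.
Step 3 — counting 80 days from 2008-04-27 (end of the 26-day hold period, which began when on-site notice is posted on 2008-04-01) gives a deadline of 2008-07-16; completed 2008-07-14, before the deadline.
Step 4 — 12 and 57 days from 2008-07-14 (when notice is mailed to adjoining owners) are 2008-07-26 and 2008-09-09 respectively; done 2008-09-06 — within the window.
Step 5 — 12 and 26 days from 2008-09-06 (when the environmental checklist is filed) are 2008-09-18 and 2008-10-02 respectively; done 2008-09-07 — 11 days before the window opened.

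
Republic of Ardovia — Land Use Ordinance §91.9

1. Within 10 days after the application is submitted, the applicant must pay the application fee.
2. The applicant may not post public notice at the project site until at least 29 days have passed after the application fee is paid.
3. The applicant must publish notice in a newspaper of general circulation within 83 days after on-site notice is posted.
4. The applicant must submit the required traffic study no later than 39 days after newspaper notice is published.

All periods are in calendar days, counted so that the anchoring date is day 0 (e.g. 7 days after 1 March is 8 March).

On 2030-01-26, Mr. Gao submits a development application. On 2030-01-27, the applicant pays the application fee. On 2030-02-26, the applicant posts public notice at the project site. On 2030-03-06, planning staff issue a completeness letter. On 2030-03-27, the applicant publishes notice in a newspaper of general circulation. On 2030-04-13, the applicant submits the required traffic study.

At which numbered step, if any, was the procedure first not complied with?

Step 1 — counting 10 days from 2030-01-26 (when the application is submitted) gives a deadline of 2030-02-05; completed 2030-01-27, before the deadline.
Step 2 — must wait 29 days from 2030-01-27 (when the application fee is paid), so not before 2030-02-25; done 2030-02-26, after the minimum wait.
Step 3 — counting 83 days from 2030-02-26 (when on-site notice is posted) gives a deadline of 2030-05-20; 2030-03-27 is within that limit.
Step 4 — counting 39 days from 2030-03-27 (when newspaper notice is published) gives a deadline of 2030-05-05; done 2030-04-13 — timely.

None — every step was satisfied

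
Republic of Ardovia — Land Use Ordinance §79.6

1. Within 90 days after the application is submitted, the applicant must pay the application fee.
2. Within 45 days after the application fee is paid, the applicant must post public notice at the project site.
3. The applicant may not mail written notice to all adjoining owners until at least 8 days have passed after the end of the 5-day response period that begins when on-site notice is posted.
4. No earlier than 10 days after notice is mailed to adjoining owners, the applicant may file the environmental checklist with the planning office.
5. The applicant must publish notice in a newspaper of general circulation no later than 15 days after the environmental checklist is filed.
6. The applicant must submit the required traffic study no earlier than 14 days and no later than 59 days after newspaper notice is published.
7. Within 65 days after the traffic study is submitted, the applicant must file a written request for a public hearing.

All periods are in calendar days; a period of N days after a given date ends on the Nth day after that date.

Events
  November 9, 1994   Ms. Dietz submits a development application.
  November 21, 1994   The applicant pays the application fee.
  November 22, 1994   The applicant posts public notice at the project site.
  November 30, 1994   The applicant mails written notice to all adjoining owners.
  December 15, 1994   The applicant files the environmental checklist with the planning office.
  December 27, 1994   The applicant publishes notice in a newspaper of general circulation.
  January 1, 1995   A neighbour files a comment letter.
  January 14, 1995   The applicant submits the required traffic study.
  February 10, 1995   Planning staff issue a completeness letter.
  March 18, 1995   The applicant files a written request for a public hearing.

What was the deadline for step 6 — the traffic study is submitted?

Step 6 runs from December 27, 1994, when newspaper notice is published. The window is 14–59 days after December 27, 1994; it closes on February 24, 1995.

February 24, 1995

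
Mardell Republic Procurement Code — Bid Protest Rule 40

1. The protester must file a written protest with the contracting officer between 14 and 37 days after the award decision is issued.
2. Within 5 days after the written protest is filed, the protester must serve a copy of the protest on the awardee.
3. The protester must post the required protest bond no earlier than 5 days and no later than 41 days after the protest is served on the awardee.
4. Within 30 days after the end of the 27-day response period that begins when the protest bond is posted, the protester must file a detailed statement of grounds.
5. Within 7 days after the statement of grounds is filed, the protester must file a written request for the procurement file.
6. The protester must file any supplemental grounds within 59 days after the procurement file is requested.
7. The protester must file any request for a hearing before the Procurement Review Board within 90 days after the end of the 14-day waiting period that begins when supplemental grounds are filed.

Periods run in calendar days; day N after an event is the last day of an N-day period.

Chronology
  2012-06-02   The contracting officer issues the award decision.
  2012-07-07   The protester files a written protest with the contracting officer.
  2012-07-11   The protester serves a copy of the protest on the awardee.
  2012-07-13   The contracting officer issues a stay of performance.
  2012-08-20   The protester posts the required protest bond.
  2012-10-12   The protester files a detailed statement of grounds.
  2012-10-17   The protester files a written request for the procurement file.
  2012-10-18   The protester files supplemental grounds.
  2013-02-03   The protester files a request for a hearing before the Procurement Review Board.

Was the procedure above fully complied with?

No

Step 1: the window is 14–37 days after 2012-06-02 (when the award decision is issued), so 2012-06-16 through 2012-07-09; done 2012-07-07, which is between those dates.
Step 2: 5 days after 2012-07-07 (when the written protest is filed) is 2012-07-12; 2012-07-11 is within that limit.
Step 3: the window is 5–41 days after 2012-07-11 (when the protest is served on the awardee), so 2012-07-16 through 2012-08-21; done 2012-08-20 — within the window.
Step 4: 30 days after 2012-09-16 (end of the 27-day response period, which began when the protest bond is posted on 2012-08-20) is 2012-10-16; completed 2012-10-12, before the deadline.
Step 5: 7 days after 2012-10-12 (when the statement of grounds is filed) is 2012-10-19; completed 2012-10-17, before the deadline.
Step 6: 59 days after 2012-10-17 (when the procurement file is requested) is 2012-12-15; completed 2012-10-18, before the deadline.
Step 7: 90 days after 2012-11-01 (end of the 14-day waiting period, which began when supplemental grounds are filed on 2012-10-18) is 2013-01-30; done 2013-02-03 — 4 days late.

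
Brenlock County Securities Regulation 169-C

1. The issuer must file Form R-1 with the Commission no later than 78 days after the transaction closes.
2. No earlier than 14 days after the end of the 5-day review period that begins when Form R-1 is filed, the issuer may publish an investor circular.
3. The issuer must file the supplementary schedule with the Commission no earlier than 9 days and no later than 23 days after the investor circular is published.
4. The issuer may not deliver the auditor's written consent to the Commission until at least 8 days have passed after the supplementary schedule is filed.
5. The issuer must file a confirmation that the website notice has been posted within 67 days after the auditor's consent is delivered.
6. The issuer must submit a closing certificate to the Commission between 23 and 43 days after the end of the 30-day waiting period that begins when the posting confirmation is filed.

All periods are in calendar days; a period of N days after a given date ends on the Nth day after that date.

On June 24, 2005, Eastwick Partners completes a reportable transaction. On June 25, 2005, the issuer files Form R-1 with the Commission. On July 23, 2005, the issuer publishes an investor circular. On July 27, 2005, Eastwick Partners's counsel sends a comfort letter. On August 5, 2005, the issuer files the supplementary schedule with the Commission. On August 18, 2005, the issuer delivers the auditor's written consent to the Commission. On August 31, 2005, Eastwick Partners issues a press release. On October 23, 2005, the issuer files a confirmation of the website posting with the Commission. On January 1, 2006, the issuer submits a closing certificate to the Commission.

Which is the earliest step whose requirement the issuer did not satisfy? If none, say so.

None — every step was satisfied

Step 1: 78 days after June 24, 2005 (when the transaction closes) is September 10, 2005; done June 25, 2005 — timely.
Step 2: the earliest permitted date is 14 days after June 30, 2005 (end of the 5-day review period, which began when Form R-1 is filed on June 25, 2005), i.e. July 14, 2005; done July 23, 2005 — permitted.
Step 3: the window is 9–23 days after July 23, 2005 (when the investor circular is published), so August 1, 2005 through August 15, 2005; done August 5, 2005, which is between those dates.
Step 4: the earliest permitted date is 8 days after August 5, 2005 (when the supplementary schedule is filed), i.e. August 13, 2005; August 18, 2005 is on or after that date.
Step 5: 67 days after August 18, 2005 (when the auditor's consent is delivered) is October 24, 2005; completed October 23, 2005, before the deadline.
Step 6: the window is 23–43 days after November 22, 2005 (end of the 30-day waiting period, which began when the posting confirmation is filed on October 23, 2005), so December 15, 2005 through January 4, 2006; January 1, 2006 falls inside that range.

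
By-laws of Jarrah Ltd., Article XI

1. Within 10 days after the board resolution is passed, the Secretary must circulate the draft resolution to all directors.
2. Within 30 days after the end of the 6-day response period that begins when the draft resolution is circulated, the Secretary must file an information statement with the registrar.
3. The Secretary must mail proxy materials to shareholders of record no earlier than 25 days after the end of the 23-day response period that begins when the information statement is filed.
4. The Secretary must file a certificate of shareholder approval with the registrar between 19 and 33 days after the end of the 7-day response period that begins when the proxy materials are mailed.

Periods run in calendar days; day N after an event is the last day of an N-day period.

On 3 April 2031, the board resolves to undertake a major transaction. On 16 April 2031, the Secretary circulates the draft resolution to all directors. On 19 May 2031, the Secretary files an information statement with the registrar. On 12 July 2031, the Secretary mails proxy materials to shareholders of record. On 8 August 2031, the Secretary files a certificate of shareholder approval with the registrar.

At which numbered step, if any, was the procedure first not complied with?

Step 1 — counting 10 days from 3 April 2031 (when the board resolution is passed) gives a deadline of 13 April 2031; done 16 April 2031 — 3 days late.

Step 1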